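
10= 10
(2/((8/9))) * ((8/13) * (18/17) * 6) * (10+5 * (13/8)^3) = 3913515/14144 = 276.69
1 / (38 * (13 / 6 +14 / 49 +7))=21 / 7543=0.00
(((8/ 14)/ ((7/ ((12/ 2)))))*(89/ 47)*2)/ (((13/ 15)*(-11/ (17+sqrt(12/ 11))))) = -3.51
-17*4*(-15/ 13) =1020/ 13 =78.46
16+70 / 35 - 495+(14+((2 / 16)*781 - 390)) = -6043 / 8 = -755.38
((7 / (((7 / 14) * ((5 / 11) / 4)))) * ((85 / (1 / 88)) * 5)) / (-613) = -4607680 / 613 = -7516.61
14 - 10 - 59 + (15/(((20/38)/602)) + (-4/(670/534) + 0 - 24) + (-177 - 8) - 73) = 5633632/335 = 16816.81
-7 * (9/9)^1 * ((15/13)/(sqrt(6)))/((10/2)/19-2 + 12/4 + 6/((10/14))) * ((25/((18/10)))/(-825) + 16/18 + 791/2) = -782854625 * sqrt(6)/14177592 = -135.26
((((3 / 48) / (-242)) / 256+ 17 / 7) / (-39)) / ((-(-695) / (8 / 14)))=-5616979 / 109708318720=-0.00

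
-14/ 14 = -1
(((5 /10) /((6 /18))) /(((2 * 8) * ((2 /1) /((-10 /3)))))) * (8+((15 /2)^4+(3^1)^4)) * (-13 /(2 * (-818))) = -3383185 /837632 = -4.04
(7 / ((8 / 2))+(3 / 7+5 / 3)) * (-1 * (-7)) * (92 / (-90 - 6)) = -7429 / 288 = -25.80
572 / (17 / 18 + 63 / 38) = 97812 / 445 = 219.80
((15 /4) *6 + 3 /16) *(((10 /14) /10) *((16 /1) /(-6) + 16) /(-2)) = -10.80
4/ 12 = 1/ 3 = 0.33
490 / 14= 35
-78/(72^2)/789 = -13/681696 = -0.00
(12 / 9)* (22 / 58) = 44 / 87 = 0.51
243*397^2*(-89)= -3408609843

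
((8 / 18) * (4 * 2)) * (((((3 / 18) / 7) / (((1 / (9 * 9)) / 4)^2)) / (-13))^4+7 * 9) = 333167453211529952 / 68574961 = 4858441745.40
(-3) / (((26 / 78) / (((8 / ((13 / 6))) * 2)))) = -864 / 13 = -66.46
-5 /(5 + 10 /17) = -17 /19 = -0.89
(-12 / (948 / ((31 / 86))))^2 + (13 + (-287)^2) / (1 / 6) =22815745648273 / 46158436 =494292.00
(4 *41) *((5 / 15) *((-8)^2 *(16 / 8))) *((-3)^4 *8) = 4534272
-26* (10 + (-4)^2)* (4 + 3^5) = -166972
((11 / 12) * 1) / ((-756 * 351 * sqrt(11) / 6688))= -0.01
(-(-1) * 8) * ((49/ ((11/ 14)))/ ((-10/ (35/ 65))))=-19208/ 715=-26.86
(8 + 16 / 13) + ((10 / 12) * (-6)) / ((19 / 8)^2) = 39160 / 4693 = 8.34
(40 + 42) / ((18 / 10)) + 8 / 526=45.57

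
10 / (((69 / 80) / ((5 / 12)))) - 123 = -24461 / 207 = -118.17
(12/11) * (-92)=-1104/11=-100.36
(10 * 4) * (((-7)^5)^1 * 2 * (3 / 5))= -806736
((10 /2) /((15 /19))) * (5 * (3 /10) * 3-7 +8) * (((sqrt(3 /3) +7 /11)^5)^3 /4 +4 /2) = 16102639179352861145 /1139249500749723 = 14134.43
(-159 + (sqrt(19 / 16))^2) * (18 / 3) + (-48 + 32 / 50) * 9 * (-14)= 1004097 / 200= 5020.48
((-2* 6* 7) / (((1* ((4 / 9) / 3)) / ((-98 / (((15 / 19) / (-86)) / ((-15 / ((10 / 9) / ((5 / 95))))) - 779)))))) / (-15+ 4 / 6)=750141 / 150734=4.98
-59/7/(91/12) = -708/637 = -1.11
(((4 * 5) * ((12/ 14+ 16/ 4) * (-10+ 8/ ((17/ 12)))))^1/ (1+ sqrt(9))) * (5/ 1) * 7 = -3700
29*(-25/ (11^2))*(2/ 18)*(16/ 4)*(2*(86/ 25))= -19952/ 1089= -18.32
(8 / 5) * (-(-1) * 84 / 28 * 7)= 168 / 5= 33.60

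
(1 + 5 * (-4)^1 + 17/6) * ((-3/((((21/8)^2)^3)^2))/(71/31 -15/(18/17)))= -206639466545152/5416340990884363323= -0.00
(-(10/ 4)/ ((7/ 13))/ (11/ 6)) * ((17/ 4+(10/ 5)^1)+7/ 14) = -5265/ 308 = -17.09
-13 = -13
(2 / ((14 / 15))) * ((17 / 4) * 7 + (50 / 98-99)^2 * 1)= 1401702345 / 67228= 20849.98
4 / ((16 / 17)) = 17 / 4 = 4.25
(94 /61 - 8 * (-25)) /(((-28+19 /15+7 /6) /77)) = -28399140 /46787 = -606.99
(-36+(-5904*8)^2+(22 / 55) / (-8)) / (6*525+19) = 44617235759 / 63380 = 703963.96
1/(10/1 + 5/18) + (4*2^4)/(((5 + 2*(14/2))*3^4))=0.14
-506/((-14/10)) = 361.43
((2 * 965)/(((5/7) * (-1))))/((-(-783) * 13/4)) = -10808/10179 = -1.06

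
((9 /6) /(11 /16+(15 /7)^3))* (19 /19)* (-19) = -156408 /57773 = -2.71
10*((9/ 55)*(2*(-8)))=-288/ 11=-26.18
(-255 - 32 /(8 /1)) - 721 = -980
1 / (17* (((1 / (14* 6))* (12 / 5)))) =35 / 17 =2.06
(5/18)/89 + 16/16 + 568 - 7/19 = 17308103/30438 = 568.63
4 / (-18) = -0.22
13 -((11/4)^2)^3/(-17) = 2676777/69632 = 38.44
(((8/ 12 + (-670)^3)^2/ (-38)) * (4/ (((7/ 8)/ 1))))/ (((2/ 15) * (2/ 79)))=-1286318188740713526320/ 399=-3223855109625848436.89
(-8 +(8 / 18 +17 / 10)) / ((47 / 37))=-19499 / 4230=-4.61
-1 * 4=-4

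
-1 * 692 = -692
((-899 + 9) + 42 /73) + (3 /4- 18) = -906.67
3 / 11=0.27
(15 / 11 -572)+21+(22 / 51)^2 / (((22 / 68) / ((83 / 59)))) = -54496898 / 99297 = -548.83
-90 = -90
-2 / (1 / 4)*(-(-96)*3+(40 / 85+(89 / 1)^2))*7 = -7815416 / 17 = -459730.35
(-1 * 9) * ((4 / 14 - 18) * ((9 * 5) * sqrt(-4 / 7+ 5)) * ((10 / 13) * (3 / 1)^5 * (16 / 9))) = 216950400 * sqrt(217) / 637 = 5017078.42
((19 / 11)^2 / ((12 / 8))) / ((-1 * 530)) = -361 / 96195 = -0.00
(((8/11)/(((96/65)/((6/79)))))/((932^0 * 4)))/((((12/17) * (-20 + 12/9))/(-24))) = 0.02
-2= -2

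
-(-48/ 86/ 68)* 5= 30/ 731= 0.04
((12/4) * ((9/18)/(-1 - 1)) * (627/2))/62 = -1881/496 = -3.79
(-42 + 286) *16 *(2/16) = 488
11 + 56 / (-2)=-17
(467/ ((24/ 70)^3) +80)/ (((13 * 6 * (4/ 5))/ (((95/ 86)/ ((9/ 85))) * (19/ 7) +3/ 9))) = 15647956174075/ 2921038848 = 5356.98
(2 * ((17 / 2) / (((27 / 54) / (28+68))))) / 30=544 / 5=108.80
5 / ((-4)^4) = 5 / 256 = 0.02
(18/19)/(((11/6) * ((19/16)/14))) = 24192/3971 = 6.09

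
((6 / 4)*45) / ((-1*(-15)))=9 / 2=4.50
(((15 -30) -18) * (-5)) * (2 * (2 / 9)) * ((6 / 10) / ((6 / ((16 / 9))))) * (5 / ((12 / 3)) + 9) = 3608 / 27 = 133.63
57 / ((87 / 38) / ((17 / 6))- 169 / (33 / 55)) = -55233 / 272152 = -0.20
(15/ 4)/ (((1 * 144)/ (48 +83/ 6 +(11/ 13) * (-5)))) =22465/ 14976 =1.50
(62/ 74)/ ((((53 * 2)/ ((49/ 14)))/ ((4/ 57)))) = 217/ 111777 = 0.00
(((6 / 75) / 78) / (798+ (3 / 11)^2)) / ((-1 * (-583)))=11 / 4990099725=0.00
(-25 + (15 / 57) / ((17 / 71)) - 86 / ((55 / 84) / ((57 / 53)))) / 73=-155504864 / 68732785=-2.26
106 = 106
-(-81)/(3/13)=351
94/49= 1.92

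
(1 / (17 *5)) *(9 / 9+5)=6 / 85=0.07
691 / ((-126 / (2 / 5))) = -691 / 315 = -2.19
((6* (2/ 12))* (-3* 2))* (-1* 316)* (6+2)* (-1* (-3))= 45504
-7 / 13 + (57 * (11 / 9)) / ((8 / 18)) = 8123 / 52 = 156.21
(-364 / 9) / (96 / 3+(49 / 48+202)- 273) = 1.06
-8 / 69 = -0.12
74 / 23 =3.22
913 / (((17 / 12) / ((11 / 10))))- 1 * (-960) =141858 / 85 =1668.92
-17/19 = -0.89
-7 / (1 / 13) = -91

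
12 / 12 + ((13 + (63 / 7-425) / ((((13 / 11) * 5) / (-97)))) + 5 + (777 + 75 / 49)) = 1868451 / 245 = 7626.33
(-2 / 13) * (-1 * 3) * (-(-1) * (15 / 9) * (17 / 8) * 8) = 170 / 13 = 13.08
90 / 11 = 8.18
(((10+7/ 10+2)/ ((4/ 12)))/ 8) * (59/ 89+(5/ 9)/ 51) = 1747901/ 544680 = 3.21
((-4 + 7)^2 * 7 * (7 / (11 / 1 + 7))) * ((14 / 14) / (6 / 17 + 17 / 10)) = 4165 / 349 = 11.93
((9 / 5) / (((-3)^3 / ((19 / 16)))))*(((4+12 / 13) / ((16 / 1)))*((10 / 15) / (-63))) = 19 / 73710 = 0.00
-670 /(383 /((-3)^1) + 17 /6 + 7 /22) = 22110 /4109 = 5.38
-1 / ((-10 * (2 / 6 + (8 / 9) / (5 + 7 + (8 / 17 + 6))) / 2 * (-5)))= -1413 / 13475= -0.10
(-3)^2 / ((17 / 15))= 135 / 17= 7.94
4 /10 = 2 /5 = 0.40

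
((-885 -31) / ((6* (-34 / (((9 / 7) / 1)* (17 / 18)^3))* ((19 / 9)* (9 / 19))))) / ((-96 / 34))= -1125077 / 653184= -1.72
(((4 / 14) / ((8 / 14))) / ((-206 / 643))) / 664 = -643 / 273568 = -0.00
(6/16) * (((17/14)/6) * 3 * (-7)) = -51/32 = -1.59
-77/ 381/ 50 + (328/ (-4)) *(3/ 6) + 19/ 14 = -2643457/ 66675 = -39.65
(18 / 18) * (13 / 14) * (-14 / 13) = -1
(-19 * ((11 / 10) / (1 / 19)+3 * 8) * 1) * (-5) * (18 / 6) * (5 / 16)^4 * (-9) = -143960625 / 131072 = -1098.33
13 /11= 1.18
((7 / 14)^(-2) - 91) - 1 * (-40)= -47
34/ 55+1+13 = 14.62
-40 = -40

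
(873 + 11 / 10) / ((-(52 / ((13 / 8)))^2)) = -8741 / 10240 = -0.85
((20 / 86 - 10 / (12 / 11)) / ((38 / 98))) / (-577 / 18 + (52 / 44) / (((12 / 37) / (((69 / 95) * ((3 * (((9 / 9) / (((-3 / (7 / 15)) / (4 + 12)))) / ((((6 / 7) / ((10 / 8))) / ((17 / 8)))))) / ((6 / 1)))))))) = 894524400 / 1640785357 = 0.55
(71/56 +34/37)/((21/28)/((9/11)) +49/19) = 258267/412846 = 0.63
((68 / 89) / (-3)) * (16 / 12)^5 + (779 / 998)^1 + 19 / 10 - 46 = -7186200082 / 161878095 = -44.39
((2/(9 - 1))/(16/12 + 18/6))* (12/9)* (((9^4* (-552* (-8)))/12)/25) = 7429.07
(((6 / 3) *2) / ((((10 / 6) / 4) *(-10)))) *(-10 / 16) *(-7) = -21 / 5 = -4.20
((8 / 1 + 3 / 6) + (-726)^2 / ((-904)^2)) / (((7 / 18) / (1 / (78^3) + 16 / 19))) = 19.80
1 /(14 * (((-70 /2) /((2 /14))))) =-1 /3430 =-0.00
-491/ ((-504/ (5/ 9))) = 2455/ 4536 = 0.54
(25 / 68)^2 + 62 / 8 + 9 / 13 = 515609 / 60112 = 8.58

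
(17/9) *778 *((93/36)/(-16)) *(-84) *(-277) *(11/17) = -257206411/72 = -3572311.26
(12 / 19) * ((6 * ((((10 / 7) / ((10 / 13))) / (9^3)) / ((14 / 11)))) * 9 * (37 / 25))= 21164 / 209475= 0.10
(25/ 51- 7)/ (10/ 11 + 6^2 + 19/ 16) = -58432/ 341955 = -0.17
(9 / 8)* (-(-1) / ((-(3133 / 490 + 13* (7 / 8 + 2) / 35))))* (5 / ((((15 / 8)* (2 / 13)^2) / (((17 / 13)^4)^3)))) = -57096979248516578 / 134412029552775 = -424.79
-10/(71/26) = -260/71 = -3.66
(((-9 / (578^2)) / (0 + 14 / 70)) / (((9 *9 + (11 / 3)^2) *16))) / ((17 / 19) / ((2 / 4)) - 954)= 1539 / 16440353820160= 0.00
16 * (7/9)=112/9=12.44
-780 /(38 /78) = -30420 /19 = -1601.05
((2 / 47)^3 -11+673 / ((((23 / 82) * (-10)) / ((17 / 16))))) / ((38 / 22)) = -558830354093 / 3629652080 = -153.96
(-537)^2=288369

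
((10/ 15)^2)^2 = 16/ 81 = 0.20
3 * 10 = 30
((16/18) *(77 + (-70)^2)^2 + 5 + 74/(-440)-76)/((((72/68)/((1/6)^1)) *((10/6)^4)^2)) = 20010559468293/343750000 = 58212.54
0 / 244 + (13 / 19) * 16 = 208 / 19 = 10.95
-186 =-186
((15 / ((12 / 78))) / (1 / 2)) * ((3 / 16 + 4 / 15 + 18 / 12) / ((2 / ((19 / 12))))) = 115843 / 384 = 301.67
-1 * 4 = -4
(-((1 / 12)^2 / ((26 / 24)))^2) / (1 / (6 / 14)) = -1 / 56784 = -0.00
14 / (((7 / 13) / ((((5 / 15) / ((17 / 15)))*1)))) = 130 / 17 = 7.65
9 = 9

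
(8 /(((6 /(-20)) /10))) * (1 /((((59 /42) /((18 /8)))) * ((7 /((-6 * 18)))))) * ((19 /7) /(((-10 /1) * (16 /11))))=-507870 /413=-1229.71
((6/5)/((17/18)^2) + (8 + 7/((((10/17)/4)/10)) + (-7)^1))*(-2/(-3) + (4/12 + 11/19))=4147254/5491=755.28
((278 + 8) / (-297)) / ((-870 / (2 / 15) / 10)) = 52 / 35235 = 0.00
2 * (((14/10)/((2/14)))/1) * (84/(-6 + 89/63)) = -518616/1445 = -358.90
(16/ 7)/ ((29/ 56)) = 128/ 29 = 4.41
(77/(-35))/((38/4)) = -22/95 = -0.23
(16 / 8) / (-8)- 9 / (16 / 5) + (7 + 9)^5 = 1048572.94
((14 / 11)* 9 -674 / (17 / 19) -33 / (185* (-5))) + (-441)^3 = -14835523093504 / 172975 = -85766862.80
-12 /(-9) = 4 /3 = 1.33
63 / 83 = 0.76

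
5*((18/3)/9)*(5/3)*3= 50/3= 16.67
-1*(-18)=18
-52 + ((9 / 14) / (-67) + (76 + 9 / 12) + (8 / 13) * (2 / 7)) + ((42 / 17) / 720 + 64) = 1105972069 / 12437880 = 88.92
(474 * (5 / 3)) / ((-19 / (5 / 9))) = -3950 / 171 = -23.10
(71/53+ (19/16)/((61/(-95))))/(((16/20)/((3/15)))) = -26369/206912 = -0.13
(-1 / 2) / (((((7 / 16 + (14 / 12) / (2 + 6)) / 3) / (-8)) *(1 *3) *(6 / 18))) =144 / 7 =20.57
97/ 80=1.21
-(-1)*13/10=13/10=1.30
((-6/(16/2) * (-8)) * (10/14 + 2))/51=38/119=0.32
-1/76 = -0.01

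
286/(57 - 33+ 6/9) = 429/37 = 11.59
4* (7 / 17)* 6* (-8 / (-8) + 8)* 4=355.76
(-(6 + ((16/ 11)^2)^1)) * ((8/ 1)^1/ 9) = -7856/ 1089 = -7.21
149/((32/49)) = 7301/32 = 228.16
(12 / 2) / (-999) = -2 / 333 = -0.01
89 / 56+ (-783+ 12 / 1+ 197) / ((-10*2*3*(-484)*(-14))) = 323357 / 203280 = 1.59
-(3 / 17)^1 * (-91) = 16.06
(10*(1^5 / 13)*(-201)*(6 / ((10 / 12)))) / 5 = -14472 / 65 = -222.65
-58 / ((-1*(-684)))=-29 / 342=-0.08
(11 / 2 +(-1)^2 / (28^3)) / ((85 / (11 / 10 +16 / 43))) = 76426521 / 802345600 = 0.10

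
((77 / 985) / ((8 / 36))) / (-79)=-693 / 155630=-0.00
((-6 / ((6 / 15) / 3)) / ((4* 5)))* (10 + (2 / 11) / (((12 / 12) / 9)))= -288 / 11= -26.18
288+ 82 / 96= 13865 / 48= 288.85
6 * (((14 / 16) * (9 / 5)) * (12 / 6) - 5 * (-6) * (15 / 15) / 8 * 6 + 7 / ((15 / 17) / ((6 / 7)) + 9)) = 539079 / 3410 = 158.09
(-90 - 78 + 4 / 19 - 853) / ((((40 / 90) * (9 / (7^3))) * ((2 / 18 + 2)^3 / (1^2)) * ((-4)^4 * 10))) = -3.63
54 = 54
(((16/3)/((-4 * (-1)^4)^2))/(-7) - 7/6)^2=289/196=1.47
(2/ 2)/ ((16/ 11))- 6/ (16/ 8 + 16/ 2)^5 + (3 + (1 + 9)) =171093/ 12500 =13.69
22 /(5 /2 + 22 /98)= 2156 /267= 8.07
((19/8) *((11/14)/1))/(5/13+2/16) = 2717/742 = 3.66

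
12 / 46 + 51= 1179 / 23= 51.26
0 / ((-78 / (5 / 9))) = 0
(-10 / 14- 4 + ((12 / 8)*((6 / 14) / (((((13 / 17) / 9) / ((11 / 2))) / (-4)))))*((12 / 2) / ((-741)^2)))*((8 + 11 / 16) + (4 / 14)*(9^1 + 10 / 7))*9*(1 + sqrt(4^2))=-10777298668785 / 4352626096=-2476.05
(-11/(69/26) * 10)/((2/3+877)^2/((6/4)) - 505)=-25740/318590089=-0.00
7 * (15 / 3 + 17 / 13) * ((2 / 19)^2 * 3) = 6888 / 4693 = 1.47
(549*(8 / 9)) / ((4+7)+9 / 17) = 2074 / 49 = 42.33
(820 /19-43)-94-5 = -1878 /19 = -98.84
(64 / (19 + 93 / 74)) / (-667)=-4736 / 999833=-0.00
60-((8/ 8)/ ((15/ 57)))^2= 1139/ 25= 45.56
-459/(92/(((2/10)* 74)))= -73.84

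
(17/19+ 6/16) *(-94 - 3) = -18721/152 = -123.16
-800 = -800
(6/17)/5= 6/85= 0.07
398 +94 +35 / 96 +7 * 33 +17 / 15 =347759 / 480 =724.50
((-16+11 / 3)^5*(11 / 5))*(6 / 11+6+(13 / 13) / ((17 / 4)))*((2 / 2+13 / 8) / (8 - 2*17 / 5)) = -153874240583 / 16524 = -9312166.58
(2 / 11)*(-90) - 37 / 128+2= -20631 / 1408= -14.65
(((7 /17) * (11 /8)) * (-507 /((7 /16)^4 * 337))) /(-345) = 15228928 /225980405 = 0.07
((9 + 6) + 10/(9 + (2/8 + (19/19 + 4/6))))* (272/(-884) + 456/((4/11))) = 33981330/1703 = 19953.81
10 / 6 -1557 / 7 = -220.76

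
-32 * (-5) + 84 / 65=10484 / 65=161.29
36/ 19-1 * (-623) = 11873/ 19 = 624.89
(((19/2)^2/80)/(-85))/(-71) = 361/1931200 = 0.00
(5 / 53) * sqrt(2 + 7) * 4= 60 / 53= 1.13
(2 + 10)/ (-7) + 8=44/ 7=6.29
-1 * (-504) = 504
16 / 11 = 1.45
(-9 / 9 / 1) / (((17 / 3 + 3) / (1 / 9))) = -1 / 78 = -0.01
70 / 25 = 14 / 5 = 2.80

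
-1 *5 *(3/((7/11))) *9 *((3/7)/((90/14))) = -99/7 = -14.14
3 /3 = 1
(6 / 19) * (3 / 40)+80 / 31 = 30679 / 11780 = 2.60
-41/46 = -0.89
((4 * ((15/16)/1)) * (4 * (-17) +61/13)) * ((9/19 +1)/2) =-86415/494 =-174.93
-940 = -940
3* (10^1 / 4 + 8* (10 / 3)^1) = 175 / 2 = 87.50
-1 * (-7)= 7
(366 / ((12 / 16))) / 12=122 / 3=40.67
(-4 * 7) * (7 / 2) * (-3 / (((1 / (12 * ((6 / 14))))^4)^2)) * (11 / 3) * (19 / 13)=1179223941316608 / 1529437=771018316.75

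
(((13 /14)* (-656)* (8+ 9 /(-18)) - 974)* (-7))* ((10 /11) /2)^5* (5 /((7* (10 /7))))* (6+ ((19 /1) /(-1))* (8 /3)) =-16813.17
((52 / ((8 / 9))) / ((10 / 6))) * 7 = 2457 / 10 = 245.70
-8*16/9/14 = -64/63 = -1.02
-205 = -205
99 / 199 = 0.50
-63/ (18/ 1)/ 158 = -7/ 316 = -0.02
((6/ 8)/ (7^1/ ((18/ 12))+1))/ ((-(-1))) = 9/ 68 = 0.13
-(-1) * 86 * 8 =688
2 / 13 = 0.15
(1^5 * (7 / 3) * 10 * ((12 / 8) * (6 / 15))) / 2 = 7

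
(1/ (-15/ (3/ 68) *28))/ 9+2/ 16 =10709/ 85680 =0.12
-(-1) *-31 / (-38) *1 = 31 / 38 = 0.82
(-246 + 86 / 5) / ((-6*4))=143 / 15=9.53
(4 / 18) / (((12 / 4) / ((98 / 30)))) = 98 / 405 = 0.24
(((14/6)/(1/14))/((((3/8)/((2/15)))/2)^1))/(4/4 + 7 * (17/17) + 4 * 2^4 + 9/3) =3136/10125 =0.31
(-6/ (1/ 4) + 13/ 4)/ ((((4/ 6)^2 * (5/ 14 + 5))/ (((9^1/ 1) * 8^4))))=-8031744/ 25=-321269.76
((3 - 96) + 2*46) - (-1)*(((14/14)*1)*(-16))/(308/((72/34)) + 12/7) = -10279/9271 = -1.11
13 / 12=1.08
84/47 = 1.79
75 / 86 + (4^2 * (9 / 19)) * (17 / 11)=12.59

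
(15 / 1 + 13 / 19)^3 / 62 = 13231796 / 212629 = 62.23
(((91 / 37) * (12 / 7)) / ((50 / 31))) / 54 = 403 / 8325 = 0.05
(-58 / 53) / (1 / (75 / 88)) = -2175 / 2332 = -0.93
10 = 10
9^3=729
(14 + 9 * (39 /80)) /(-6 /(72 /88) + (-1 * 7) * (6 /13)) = -57369 /32960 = -1.74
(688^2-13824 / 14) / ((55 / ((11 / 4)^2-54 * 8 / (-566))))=7790724544 / 108955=71504.06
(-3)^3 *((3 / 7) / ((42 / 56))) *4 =-61.71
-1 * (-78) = 78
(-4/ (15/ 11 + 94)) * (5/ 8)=-55/ 2098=-0.03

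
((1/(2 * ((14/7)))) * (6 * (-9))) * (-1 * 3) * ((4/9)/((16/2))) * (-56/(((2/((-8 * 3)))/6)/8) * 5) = 362880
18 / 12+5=13 / 2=6.50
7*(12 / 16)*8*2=84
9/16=0.56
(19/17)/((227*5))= 0.00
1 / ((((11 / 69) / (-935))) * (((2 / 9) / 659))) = -34785315 / 2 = -17392657.50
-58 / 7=-8.29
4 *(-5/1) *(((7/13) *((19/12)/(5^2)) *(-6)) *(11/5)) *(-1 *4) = -11704/325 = -36.01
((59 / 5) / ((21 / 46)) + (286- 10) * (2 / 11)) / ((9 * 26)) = 43907 / 135135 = 0.32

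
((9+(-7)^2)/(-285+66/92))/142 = -0.00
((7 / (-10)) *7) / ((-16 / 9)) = 441 / 160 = 2.76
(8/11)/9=8/99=0.08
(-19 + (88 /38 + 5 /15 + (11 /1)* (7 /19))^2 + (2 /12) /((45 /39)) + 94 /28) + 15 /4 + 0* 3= 15085477 /454860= 33.17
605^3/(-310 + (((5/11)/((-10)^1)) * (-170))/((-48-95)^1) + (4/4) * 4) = -348333181625/481423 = -723549.11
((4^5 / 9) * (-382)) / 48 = -24448 / 27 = -905.48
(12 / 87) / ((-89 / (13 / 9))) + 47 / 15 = 363661 / 116145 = 3.13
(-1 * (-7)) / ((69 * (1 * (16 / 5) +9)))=35 / 4209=0.01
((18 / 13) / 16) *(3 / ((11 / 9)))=243 / 1144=0.21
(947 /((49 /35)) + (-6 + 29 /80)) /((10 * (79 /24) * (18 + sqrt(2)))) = 1.05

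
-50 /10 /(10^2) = -1 /20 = -0.05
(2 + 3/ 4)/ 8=11/ 32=0.34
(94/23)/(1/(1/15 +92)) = 129814/345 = 376.27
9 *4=36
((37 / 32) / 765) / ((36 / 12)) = 37 / 73440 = 0.00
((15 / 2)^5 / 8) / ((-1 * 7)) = -423.76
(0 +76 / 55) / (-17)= -76 / 935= -0.08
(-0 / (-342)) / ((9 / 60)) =0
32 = 32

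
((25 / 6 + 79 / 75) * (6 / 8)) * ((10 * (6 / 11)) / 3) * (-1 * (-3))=2349 / 110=21.35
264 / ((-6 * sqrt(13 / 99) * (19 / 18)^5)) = -249422976 * sqrt(143) / 32189287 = -92.66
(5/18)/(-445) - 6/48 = -805/6408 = -0.13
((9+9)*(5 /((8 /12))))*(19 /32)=2565 /32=80.16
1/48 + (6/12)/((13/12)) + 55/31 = 2.26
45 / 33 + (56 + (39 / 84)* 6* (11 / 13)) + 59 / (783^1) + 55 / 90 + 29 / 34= 125576881 / 2049894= 61.26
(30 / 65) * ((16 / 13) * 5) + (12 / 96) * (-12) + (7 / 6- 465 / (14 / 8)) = -934123 / 3549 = -263.21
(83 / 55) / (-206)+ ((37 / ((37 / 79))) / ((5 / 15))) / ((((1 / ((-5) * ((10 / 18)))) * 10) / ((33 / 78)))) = -24620899 / 883740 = -27.86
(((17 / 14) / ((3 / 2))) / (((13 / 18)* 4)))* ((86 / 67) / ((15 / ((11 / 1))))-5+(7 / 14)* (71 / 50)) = -1144253 / 1219400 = -0.94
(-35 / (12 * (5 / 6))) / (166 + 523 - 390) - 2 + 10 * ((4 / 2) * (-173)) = -2070283 / 598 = -3462.01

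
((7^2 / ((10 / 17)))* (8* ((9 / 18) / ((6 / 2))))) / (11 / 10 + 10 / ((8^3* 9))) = 1279488 / 12697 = 100.77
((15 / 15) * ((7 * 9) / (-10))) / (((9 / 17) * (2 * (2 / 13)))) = -1547 / 40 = -38.68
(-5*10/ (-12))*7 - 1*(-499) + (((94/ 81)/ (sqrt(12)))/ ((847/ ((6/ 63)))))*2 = 188*sqrt(3)/ 4322241 + 3169/ 6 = 528.17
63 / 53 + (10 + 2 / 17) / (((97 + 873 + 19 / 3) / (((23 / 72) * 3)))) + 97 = 518297961 / 5278058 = 98.20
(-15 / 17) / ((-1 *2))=15 / 34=0.44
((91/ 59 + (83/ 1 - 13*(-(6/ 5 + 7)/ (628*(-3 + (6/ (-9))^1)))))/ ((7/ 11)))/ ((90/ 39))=2238485327/ 38904600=57.54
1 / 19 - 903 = -17156 / 19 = -902.95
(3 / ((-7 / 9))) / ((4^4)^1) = -27 / 1792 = -0.02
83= 83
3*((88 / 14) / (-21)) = -44 / 49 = -0.90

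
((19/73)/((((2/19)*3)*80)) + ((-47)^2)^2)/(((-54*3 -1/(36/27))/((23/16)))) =-43100.10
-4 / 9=-0.44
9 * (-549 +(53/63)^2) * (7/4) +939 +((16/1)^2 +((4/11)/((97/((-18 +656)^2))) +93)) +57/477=-1885499632/323883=-5821.55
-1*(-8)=8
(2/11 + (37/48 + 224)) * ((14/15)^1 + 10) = 973955/396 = 2459.48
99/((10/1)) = 99/10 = 9.90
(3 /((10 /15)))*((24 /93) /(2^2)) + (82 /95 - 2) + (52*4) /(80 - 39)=510347 /120745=4.23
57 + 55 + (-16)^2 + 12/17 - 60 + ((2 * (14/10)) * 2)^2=144528/425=340.07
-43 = -43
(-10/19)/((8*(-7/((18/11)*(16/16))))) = 45/2926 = 0.02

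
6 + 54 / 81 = 20 / 3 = 6.67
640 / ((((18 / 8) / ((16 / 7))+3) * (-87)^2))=0.02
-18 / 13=-1.38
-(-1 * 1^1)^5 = 1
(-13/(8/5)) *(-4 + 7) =-24.38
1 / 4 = 0.25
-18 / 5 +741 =3687 / 5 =737.40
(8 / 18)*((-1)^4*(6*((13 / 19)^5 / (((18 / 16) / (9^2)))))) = 71288256 / 2476099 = 28.79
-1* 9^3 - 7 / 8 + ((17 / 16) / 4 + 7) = -46247 / 64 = -722.61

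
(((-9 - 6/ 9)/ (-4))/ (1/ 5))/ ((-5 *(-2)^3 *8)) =0.04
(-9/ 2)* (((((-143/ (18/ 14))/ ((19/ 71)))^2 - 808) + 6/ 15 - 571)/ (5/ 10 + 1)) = -25053876992/ 48735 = -514083.86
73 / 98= 0.74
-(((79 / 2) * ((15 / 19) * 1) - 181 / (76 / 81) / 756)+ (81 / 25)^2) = -55097433 / 1330000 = -41.43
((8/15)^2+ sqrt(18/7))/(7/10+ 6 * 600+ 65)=128/1649565+ 10 * sqrt(14)/85533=0.00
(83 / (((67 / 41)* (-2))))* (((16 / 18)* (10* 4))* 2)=-1088960 / 603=-1805.90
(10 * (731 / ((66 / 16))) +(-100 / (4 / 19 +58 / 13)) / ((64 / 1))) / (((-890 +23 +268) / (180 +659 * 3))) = -776211509455 / 121659296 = -6380.21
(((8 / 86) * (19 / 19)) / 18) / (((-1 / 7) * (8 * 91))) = -1 / 20124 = -0.00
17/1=17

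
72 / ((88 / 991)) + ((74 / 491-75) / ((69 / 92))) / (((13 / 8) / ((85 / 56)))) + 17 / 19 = 1548353908 / 2154999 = 718.49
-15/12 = -5/4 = -1.25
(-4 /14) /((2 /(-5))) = 5 /7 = 0.71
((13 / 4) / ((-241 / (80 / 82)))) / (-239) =130 / 2361559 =0.00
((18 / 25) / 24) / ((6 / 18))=9 / 100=0.09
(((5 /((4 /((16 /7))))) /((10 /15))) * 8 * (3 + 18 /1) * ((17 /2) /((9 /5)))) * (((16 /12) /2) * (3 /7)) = 6800 /7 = 971.43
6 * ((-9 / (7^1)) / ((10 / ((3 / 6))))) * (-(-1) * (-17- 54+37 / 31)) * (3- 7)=-116856 / 1085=-107.70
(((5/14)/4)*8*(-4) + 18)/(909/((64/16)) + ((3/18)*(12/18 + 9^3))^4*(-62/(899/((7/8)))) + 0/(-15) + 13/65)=-6453924480/5625247644978773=-0.00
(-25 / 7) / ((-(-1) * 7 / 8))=-200 / 49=-4.08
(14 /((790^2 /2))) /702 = 7 /109529550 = 0.00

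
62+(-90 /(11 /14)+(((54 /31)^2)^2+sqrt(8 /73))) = -440261522 /10158731+2 * sqrt(146) /73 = -43.01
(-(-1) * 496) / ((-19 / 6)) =-2976 / 19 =-156.63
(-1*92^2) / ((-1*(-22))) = -4232 / 11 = -384.73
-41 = -41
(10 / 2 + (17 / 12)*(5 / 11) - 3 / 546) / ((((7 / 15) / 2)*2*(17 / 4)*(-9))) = -0.32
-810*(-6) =4860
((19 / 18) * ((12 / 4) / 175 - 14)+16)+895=2823157 / 3150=896.24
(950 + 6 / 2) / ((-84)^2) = 953 / 7056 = 0.14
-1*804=-804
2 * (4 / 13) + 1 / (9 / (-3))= 11 / 39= 0.28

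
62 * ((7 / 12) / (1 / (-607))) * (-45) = 1975785 / 2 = 987892.50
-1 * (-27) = 27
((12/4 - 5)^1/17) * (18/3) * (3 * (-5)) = 180/17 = 10.59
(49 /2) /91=7 /26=0.27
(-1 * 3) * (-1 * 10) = 30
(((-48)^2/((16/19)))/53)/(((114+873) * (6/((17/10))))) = 1292/87185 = 0.01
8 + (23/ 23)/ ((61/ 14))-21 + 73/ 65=-11.65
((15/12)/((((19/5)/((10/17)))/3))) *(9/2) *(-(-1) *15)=39.18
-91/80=-1.14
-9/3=-3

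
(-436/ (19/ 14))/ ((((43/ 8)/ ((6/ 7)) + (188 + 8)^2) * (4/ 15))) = -156960/ 5005873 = -0.03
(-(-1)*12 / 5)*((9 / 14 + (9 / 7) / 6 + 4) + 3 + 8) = 38.06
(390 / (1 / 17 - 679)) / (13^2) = -255 / 75023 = -0.00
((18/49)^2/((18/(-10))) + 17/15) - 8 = -250003/36015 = -6.94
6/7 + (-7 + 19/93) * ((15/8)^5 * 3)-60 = -531.60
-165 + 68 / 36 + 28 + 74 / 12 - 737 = -15587 / 18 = -865.94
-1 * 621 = -621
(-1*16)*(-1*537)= 8592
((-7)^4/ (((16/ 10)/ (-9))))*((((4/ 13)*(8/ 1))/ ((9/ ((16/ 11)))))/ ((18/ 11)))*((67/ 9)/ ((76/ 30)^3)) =-402167500/ 267501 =-1503.42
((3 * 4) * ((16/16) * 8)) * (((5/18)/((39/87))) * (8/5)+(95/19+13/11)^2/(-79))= 18170752/372801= 48.74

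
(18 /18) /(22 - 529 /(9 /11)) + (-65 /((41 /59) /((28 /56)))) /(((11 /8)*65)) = -120965 /230461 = -0.52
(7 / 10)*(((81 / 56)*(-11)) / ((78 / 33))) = -9801 / 2080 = -4.71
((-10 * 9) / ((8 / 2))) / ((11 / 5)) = -225 / 22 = -10.23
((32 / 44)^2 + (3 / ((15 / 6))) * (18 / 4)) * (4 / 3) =14348 / 1815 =7.91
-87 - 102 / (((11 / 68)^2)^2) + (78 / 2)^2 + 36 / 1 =-2159378082 / 14641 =-147488.43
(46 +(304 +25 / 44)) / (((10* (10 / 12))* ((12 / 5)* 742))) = 3085 / 130592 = 0.02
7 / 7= 1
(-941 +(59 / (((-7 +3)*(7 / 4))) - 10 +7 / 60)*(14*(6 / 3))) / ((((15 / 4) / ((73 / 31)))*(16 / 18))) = -1026.99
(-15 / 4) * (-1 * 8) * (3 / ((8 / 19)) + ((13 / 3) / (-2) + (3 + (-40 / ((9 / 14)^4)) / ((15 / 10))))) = -116665445 / 26244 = -4445.41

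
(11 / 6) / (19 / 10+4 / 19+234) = 1045 / 134583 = 0.01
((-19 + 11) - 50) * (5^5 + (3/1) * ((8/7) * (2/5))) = -181329.54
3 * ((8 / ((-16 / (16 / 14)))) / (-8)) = 3 / 14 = 0.21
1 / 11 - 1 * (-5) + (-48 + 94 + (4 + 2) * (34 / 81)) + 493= 162343 / 297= 546.61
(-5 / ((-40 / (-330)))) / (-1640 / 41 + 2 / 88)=1815 / 1759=1.03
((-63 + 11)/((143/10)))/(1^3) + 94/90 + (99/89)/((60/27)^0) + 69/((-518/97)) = -328624391/22820490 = -14.40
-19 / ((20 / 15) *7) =-57 / 28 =-2.04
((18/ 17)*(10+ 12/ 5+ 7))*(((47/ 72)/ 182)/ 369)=4559/ 22833720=0.00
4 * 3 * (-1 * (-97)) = 1164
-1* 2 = -2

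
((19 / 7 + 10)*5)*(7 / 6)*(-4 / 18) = -445 / 27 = -16.48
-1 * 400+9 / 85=-33991 / 85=-399.89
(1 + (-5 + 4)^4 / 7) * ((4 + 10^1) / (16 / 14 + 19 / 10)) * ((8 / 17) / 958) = 4480 / 1734459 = 0.00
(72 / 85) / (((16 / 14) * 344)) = 63 / 29240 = 0.00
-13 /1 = -13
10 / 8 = 1.25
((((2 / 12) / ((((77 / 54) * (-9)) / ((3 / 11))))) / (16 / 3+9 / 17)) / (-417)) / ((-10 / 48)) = -1224 / 176010835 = -0.00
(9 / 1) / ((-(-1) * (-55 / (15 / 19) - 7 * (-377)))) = 27 / 7708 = 0.00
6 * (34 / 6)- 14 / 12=197 / 6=32.83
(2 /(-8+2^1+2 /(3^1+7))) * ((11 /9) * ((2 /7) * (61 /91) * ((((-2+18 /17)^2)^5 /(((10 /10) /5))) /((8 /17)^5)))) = -2251502387200 /236061165249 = -9.54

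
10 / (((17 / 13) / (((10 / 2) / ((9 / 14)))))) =59.48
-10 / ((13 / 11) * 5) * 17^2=-6358 / 13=-489.08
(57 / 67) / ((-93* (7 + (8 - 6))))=-19 / 18693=-0.00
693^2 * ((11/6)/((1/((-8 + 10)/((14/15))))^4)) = 1819310625/98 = 18564394.13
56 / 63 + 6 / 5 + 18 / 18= 3.09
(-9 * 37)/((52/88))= -563.54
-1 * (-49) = 49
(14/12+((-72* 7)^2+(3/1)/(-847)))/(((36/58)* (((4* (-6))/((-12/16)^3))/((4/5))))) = 37436541467/6504960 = 5755.08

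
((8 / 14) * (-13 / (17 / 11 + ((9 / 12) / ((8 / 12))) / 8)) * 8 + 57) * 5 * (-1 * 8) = -7229960 / 8309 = -870.14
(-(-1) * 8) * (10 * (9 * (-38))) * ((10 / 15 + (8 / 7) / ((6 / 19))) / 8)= -102600 / 7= -14657.14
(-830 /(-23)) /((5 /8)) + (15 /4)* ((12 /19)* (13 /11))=291007 /4807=60.54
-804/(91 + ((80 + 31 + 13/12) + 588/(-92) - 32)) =-221904/45455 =-4.88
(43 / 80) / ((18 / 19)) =817 / 1440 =0.57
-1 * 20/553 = -20/553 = -0.04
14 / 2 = 7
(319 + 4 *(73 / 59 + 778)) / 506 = 202721 / 29854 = 6.79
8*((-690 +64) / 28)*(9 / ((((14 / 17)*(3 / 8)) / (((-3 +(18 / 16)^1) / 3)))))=159630 / 49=3257.76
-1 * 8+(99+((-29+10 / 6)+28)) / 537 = -12589 / 1611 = -7.81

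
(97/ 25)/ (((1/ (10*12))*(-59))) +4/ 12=-7.56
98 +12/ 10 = 496/ 5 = 99.20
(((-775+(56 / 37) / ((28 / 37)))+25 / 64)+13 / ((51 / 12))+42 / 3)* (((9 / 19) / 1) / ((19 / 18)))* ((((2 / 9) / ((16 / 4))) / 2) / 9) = -822039 / 785536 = -1.05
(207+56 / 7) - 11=204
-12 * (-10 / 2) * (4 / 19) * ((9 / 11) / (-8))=-1.29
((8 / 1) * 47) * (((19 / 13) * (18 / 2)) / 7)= 64296 / 91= 706.55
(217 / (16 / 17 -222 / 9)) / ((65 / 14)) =-77469 / 39325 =-1.97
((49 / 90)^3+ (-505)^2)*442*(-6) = -41086848725429 / 60750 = -676326727.99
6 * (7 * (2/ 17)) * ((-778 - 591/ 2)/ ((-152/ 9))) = 21357/ 68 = 314.07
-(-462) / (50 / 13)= 3003 / 25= 120.12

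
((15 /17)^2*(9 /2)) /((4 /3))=6075 /2312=2.63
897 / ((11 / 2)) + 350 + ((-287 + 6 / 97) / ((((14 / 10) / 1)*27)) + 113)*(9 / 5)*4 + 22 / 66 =142549901 / 112035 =1272.37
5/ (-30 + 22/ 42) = -105/ 619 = -0.17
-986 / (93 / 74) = -72964 / 93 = -784.56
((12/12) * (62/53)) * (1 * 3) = 186/53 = 3.51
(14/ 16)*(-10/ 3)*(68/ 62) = -3.20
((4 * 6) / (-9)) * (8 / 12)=-1.78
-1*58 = -58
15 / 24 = 5 / 8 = 0.62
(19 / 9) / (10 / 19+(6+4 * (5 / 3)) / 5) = 1805 / 2616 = 0.69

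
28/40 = 7/10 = 0.70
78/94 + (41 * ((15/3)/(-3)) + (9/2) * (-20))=-22208/141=-157.50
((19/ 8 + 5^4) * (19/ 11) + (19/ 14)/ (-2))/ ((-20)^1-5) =-43.32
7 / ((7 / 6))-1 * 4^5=-1018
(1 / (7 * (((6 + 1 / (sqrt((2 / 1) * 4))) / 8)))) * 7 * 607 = 233088 / 287 - 9712 * sqrt(2) / 287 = 764.30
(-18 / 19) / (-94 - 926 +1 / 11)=198 / 213161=0.00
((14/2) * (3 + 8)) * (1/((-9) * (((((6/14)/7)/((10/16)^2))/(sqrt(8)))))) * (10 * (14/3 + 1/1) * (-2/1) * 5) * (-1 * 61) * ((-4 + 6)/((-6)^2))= -2445375625 * sqrt(2)/11664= -296492.06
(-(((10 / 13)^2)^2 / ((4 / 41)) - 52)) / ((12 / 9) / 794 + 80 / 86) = 35405390568 / 681551143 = 51.95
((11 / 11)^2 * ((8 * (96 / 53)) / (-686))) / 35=-384 / 636265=-0.00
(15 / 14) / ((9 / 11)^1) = 55 / 42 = 1.31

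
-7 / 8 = -0.88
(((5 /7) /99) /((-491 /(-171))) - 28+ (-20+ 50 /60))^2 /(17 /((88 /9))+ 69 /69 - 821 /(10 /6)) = -1144645568137210 /252069397003809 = -4.54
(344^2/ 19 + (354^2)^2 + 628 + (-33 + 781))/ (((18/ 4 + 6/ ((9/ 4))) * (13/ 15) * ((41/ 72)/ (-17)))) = -32869325078519040/ 435461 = -75481673625.24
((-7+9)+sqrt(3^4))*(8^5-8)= 360360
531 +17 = 548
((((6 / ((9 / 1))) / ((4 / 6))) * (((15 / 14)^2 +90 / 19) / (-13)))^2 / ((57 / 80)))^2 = 640712798358890625 / 7746032860940324041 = 0.08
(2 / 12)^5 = 1 / 7776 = 0.00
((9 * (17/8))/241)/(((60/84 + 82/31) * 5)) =3689/780840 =0.00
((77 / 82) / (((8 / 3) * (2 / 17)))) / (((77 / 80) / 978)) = 124695 / 41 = 3041.34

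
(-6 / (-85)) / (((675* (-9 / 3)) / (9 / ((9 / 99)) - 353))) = 508 / 57375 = 0.01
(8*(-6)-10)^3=-195112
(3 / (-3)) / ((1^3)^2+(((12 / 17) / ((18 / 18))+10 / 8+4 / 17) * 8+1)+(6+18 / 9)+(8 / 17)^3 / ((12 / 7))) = -14739 / 406652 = -0.04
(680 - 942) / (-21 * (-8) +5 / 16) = -4192 / 2693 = -1.56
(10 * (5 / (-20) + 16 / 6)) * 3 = 145 / 2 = 72.50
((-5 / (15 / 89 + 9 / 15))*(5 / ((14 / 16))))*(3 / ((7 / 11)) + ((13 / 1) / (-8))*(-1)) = -235.67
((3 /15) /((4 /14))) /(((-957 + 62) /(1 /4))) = -7 /35800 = -0.00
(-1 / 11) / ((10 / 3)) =-3 / 110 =-0.03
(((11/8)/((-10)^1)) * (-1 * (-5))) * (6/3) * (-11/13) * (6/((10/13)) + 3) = 3267/260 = 12.57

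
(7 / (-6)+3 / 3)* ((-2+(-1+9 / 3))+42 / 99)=-0.07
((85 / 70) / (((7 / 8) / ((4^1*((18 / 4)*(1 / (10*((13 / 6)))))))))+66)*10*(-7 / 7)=-427764 / 637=-671.53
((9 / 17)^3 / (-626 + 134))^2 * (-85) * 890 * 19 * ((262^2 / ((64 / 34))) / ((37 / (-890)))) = 19063329994326375 / 166232180384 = 114678.94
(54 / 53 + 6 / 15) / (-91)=-376 / 24115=-0.02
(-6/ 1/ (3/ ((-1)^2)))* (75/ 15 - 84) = 158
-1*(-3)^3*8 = 216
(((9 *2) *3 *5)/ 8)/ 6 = 45/ 8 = 5.62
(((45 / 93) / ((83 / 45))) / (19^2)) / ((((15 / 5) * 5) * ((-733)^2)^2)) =45 / 268140791302989413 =0.00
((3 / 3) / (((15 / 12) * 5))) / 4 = 1 / 25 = 0.04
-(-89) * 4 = 356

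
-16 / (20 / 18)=-14.40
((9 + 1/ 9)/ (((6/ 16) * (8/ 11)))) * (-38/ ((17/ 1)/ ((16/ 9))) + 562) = 77010956/ 4131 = 18642.21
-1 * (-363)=363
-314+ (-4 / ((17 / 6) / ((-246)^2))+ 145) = -1455257 / 17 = -85603.35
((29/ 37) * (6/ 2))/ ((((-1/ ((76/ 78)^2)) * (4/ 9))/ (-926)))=29082882/ 6253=4651.03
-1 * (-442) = 442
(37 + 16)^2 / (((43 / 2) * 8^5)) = 2809 / 704512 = 0.00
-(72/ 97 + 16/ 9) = -2200/ 873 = -2.52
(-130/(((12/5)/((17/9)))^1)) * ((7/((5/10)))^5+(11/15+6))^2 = -14383547864021141/486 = -29595777497985.89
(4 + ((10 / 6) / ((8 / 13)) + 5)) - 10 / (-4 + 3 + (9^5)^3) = 7231926014824481 / 617673396283944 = 11.71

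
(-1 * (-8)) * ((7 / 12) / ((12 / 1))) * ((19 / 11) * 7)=4.70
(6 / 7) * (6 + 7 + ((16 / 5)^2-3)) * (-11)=-33396 / 175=-190.83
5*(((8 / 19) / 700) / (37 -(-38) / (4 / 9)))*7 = 4 / 23275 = 0.00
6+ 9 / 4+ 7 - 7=8.25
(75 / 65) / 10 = 3 / 26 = 0.12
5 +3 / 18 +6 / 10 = 173 / 30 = 5.77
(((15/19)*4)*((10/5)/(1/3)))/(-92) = -0.21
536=536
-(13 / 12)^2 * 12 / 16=-169 / 192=-0.88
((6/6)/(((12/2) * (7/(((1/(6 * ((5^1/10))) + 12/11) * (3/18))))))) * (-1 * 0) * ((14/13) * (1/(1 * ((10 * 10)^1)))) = 0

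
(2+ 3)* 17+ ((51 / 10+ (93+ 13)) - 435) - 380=-6189 / 10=-618.90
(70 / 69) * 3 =3.04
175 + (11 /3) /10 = 5261 /30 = 175.37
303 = 303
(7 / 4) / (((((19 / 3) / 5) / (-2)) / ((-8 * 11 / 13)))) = 4620 / 247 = 18.70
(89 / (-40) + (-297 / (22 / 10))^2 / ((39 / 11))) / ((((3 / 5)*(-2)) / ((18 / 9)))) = -2671843 / 312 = -8563.60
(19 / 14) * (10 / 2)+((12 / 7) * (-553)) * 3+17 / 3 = -118925 / 42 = -2831.55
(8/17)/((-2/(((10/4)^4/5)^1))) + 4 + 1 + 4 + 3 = 691/68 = 10.16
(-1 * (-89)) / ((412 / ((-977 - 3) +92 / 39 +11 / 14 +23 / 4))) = -209.78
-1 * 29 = -29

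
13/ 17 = 0.76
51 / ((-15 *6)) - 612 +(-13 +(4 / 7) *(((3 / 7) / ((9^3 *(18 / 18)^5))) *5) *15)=-24827741 / 39690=-625.54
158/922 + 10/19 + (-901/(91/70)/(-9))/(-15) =-13638757/3074409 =-4.44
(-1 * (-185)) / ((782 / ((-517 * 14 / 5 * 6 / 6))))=-133903 / 391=-342.46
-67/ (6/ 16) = -536/ 3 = -178.67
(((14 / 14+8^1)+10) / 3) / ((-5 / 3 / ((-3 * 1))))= 57 / 5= 11.40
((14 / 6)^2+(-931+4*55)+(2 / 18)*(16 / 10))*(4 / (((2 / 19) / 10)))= -2412392 / 9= -268043.56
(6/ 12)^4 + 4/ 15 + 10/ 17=3743/ 4080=0.92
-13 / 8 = -1.62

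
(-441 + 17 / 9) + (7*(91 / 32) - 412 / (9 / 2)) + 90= -40393 / 96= -420.76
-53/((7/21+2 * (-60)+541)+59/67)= -10653/84865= -0.13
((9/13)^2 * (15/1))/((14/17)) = 20655/2366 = 8.73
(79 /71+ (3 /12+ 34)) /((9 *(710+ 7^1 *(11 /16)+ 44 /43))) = 0.01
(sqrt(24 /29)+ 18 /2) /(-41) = -9 /41 -2 *sqrt(174) /1189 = -0.24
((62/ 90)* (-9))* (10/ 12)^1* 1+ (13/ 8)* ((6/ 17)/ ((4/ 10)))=-3.73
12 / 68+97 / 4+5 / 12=1267 / 51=24.84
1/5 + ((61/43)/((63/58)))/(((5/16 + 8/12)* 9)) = 665009/1909845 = 0.35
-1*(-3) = 3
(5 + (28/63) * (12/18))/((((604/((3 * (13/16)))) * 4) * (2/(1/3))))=1859/2087424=0.00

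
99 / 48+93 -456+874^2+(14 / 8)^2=6108145 / 8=763518.12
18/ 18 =1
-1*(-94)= 94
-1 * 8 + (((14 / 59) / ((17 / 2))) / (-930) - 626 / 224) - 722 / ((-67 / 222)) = 8334853992919 / 3499828080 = 2381.50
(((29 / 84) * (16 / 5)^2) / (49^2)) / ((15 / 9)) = 0.00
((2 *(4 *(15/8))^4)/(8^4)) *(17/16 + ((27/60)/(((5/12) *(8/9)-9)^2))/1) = 46988191125/28463071232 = 1.65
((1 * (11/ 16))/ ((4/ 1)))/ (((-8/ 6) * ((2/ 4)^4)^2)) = -33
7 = 7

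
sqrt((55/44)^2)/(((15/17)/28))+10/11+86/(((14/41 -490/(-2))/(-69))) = 1813433/110649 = 16.39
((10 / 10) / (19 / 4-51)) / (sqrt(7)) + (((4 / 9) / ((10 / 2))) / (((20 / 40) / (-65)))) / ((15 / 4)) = -416 / 135-4 * sqrt(7) / 1295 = -3.09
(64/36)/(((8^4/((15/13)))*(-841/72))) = -15/349856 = -0.00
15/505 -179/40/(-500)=78079/2020000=0.04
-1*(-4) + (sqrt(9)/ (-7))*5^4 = -1847/ 7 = -263.86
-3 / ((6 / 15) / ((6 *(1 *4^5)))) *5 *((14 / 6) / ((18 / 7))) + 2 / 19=-11916794 / 57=-209066.56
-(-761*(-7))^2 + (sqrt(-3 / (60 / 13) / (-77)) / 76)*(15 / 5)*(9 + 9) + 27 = -28376902 + 27*sqrt(5005) / 29260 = -28376901.93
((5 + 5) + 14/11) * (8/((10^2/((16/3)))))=3968/825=4.81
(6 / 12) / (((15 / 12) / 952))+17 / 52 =99093 / 260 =381.13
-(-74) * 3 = 222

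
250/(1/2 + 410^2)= 0.00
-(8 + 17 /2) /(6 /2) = -11 /2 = -5.50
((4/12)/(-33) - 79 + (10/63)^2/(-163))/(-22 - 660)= 281134963/2426698197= 0.12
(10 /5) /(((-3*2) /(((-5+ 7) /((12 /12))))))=-0.67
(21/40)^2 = 441/1600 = 0.28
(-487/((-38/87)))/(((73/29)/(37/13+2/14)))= 1323.94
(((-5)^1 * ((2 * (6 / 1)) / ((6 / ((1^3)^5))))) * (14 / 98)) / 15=-2 / 21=-0.10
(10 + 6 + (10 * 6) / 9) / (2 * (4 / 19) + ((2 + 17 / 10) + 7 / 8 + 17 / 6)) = 51680 / 17851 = 2.90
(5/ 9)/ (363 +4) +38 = 125519/ 3303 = 38.00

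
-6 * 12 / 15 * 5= -24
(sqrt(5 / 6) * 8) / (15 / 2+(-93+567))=8 * sqrt(30) / 2889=0.02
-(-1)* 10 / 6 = 5 / 3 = 1.67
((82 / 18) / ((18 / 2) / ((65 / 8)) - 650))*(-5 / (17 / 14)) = 93275 / 3226617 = 0.03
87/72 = 29/24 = 1.21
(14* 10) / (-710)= -14 / 71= -0.20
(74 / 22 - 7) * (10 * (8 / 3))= -3200 / 33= -96.97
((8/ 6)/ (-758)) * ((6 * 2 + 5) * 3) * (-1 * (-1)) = -34/ 379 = -0.09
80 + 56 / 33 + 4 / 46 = 62074 / 759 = 81.78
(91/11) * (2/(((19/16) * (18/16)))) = 23296/1881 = 12.38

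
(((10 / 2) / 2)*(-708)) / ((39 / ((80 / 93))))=-47200 / 1209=-39.04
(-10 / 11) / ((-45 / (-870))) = -580 / 33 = -17.58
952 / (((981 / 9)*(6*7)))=68 / 327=0.21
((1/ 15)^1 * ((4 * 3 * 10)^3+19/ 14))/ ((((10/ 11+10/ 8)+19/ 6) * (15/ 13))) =6918917434/ 369075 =18746.64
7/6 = 1.17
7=7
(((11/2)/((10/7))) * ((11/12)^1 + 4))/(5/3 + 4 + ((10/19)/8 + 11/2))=86317/51220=1.69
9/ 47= 0.19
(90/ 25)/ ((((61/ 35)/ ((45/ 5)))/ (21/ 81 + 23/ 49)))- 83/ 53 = 271111/ 22631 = 11.98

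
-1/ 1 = -1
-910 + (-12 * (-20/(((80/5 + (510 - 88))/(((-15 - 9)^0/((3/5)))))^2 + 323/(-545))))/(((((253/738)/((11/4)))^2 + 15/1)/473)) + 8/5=-1747438875281354898/1923876570741595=-908.29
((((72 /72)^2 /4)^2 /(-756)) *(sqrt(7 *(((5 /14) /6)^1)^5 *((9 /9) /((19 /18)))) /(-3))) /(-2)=-0.00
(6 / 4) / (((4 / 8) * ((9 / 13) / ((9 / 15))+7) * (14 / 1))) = 39 / 1484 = 0.03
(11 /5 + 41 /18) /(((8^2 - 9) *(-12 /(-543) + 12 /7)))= 510601 /10890000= 0.05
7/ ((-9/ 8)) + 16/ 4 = -20/ 9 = -2.22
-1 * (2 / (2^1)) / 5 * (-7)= 7 / 5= 1.40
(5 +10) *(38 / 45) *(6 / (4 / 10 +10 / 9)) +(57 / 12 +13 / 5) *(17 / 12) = 82561 / 1360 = 60.71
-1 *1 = -1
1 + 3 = 4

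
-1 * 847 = -847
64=64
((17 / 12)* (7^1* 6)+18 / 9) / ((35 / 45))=1107 / 14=79.07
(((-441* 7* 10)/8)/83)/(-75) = 1029/1660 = 0.62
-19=-19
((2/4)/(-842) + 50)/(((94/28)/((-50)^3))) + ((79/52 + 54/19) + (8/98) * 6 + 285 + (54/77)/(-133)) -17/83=-1627950592363087033/874588486772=-1861390.38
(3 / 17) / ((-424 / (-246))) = 369 / 3604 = 0.10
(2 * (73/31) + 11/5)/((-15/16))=-5712/775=-7.37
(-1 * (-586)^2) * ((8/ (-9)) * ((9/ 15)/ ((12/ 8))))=5494336/ 45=122096.36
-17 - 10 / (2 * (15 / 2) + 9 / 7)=-1004 / 57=-17.61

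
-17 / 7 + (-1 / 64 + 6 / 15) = -4579 / 2240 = -2.04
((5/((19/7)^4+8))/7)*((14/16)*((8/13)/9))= 12005/17494893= 0.00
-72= -72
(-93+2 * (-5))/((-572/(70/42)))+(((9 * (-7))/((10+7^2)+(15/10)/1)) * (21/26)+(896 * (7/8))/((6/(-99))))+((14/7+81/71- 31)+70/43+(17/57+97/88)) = -9461284012925/729960088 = -12961.37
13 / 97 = 0.13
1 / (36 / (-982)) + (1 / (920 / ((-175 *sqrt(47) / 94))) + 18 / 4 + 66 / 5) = -431 / 45 - 35 *sqrt(47) / 17296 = -9.59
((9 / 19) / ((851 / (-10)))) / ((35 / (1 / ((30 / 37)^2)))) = -37 / 152950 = -0.00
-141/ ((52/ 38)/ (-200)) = 267900/ 13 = 20607.69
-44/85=-0.52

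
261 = 261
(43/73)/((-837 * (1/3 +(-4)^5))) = 43/62547057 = 0.00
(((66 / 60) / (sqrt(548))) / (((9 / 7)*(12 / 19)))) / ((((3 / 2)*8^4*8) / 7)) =0.00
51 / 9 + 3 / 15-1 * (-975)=14713 / 15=980.87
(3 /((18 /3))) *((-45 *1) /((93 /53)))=-795 /62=-12.82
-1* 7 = -7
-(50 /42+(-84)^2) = -148201 /21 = -7057.19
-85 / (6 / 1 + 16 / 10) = -425 / 38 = -11.18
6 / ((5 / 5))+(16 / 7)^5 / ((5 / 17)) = 18330002 / 84035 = 218.12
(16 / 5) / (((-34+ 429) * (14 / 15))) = 24 / 2765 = 0.01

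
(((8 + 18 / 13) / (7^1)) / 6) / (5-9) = -61 / 1092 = -0.06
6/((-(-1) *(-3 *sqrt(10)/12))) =-12 *sqrt(10)/5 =-7.59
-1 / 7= -0.14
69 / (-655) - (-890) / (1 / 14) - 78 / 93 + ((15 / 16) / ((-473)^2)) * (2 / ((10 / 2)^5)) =56599215457511183 / 4542817345000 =12459.06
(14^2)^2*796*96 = 2935597056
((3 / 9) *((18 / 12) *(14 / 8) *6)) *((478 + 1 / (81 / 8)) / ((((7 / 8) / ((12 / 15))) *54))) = 154904 / 3645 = 42.50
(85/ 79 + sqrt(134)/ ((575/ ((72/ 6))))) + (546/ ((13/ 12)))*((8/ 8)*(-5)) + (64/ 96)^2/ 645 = -1155165659/ 458595 + 12*sqrt(134)/ 575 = -2518.68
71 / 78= 0.91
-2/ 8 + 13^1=51/ 4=12.75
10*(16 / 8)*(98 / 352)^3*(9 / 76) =5294205 / 103583744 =0.05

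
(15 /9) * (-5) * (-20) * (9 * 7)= 10500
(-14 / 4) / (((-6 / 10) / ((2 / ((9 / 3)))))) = 35 / 9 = 3.89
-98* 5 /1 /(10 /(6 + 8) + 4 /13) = -44590 /93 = -479.46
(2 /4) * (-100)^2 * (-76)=-380000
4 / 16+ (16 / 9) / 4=0.69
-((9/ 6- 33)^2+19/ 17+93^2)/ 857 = -655681/ 58276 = -11.25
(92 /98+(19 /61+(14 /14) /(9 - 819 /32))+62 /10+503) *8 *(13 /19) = 2793.71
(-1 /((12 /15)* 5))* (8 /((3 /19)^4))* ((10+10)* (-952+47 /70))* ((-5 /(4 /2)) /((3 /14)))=-173569327060 /243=-714277066.09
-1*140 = -140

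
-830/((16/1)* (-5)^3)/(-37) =-0.01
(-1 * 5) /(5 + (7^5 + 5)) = -5 /16817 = -0.00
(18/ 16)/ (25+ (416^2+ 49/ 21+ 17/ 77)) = 2079/ 319858408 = 0.00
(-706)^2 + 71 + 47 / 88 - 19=43866991 / 88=498488.53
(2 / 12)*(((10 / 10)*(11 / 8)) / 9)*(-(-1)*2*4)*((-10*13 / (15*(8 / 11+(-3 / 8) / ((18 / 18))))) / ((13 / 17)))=-16456 / 2511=-6.55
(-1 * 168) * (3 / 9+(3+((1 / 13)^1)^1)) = -7448 / 13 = -572.92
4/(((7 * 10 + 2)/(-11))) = -11/18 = -0.61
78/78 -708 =-707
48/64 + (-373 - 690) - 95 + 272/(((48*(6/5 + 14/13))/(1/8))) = -4109447/3552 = -1156.94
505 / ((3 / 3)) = 505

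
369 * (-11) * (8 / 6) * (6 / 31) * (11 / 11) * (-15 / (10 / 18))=876744 / 31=28282.06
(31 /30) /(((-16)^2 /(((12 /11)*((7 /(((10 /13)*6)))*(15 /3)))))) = 2821 /84480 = 0.03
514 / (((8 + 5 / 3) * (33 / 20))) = 32.23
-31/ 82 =-0.38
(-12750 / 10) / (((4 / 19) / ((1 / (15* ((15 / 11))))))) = -3553 / 12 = -296.08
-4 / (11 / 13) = -4.73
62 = 62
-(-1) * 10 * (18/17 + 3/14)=1515/119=12.73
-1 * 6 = -6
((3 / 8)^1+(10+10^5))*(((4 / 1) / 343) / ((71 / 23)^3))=9734609861 / 245526946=39.65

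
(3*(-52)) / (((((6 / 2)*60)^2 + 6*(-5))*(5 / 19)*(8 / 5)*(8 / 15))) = -57 / 2656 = -0.02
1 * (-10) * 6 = -60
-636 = -636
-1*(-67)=67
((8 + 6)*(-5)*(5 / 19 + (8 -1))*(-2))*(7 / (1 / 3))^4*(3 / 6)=1878686460 / 19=98878234.74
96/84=8/7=1.14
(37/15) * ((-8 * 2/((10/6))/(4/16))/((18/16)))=-18944/225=-84.20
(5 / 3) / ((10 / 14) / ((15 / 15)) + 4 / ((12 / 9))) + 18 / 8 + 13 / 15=927 / 260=3.57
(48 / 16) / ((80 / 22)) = 33 / 40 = 0.82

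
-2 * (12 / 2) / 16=-3 / 4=-0.75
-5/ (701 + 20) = -5/ 721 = -0.01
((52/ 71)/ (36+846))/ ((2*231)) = 0.00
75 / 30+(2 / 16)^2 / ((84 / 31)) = 13471 / 5376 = 2.51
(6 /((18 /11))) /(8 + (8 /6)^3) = 99 /280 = 0.35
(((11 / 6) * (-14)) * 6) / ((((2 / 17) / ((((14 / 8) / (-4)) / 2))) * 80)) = 9163 / 2560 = 3.58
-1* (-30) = 30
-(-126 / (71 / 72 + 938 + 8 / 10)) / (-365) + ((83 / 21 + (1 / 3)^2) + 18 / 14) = 8322512587 / 1555947477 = 5.35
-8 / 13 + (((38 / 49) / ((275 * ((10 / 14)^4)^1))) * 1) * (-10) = -323412 / 446875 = -0.72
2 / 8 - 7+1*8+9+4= 57 / 4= 14.25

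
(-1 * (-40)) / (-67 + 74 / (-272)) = -5440 / 9149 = -0.59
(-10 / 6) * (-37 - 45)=410 / 3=136.67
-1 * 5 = -5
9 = 9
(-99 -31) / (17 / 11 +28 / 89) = -127270 / 1821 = -69.89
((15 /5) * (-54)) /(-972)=1 /6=0.17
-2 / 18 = -1 / 9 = -0.11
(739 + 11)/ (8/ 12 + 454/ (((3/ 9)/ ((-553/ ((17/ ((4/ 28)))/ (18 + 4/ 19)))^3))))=-0.00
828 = 828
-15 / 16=-0.94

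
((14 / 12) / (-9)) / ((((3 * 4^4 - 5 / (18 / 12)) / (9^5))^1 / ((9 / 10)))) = -413343 / 45880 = -9.01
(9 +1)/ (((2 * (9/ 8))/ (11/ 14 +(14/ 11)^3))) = 1061140/ 83853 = 12.65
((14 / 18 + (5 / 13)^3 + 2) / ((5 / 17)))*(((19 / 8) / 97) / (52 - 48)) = 1810415 / 30687696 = 0.06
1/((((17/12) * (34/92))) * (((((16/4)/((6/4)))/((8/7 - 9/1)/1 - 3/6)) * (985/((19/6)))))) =-153387/7970620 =-0.02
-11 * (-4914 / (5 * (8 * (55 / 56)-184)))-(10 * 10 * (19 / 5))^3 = -37587362042 / 685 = -54872061.38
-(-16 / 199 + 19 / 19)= -0.92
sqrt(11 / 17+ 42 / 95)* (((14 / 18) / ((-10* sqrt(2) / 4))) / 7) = -sqrt(5681570) / 72675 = -0.03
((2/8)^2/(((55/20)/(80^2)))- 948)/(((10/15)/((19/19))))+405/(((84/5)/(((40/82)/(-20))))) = -1204.41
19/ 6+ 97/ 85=2197/ 510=4.31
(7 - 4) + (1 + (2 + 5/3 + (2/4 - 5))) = 19/6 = 3.17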